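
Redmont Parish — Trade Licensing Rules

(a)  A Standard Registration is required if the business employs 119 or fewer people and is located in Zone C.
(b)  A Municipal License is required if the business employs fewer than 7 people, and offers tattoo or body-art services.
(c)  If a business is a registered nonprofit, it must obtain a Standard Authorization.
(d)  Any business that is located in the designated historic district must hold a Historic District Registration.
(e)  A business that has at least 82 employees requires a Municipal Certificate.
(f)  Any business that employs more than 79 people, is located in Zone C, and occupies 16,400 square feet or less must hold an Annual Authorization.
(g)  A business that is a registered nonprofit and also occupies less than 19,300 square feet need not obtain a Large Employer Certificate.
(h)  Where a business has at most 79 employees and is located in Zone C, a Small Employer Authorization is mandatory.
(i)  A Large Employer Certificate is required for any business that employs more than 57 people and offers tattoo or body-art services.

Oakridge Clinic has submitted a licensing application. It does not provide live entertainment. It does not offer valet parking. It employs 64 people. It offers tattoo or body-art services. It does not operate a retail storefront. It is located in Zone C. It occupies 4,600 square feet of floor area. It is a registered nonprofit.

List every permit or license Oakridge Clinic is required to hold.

Small Employer Authorization, Standard Authorization, Standard Registration

(a) employees 64 ≤ 119; is located in Zone C → Standard Registration required.
(b) employees 64 ≥ 7; offers tattoo or body-art services → Municipal License not required.
(c) is a registered nonprofit → Standard Authorization required.
(d) is located in Zone C (not: is located in the designated historic district) → Historic District Registration not required.
(e) employees 64 < 82 → Municipal Certificate not required.
(f) employees 64 ≤ 79; is located in Zone C; floor area 4,600 square feet ≤ 16,400 square feet → Annual Authorization not required.
(g) is a registered nonprofit; floor area 4,600 square feet < 19,300 square feet → exempt from Large Employer Certificate.
(h) employees 64 ≤ 79; is located in Zone C → Small Employer Authorization required.
(i) employees 64 > 57; offers tattoo or body-art services → Large Employer Certificate required.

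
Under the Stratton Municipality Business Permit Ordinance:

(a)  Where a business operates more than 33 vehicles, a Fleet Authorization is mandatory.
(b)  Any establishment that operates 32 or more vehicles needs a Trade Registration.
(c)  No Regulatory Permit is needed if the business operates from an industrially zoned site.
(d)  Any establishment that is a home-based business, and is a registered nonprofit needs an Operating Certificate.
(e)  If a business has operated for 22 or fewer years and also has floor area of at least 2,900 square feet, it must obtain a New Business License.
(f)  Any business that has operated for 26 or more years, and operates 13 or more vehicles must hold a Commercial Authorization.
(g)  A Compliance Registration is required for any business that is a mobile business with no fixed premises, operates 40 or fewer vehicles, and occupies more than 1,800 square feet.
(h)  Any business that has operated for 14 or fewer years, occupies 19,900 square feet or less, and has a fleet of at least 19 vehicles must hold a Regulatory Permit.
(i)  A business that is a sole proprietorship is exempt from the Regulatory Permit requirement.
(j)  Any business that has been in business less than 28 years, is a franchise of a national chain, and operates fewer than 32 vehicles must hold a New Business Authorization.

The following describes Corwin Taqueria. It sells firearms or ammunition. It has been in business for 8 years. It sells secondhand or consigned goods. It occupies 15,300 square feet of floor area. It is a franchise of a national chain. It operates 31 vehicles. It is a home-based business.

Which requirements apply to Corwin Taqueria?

New Business Authorization, New Business License, Regulatory Permit

(a) vehicles 31 ≤ 33 → Fleet Authorization not required.
(b) vehicles 31 < 32 → Trade Registration not required.
(c) is a home-based business (not: operates from an industrially zoned site) → Regulatory Permit exemption does not apply.
(d) is a home-based business; is a franchise of a national chain (not: is a registered nonprofit) → Operating Certificate not required.
(e) years in business 8 ≤ 22; floor area 15,300 square feet ≥ 2,900 square feet → New Business License required.
(f) years in business 8 < 26; vehicles 31 ≥ 13 → Commercial Authorization not required.
(g) is a home-based business (not: is a mobile business with no fixed premises); vehicles 31 ≤ 40; floor area 15,300 square feet > 1,800 square feet → Compliance Registration not required.
(h) years in business 8 ≤ 14; floor area 15,300 square feet ≤ 19,900 square feet; vehicles 31 ≥ 19 → Regulatory Permit required.
(i) is a franchise of a national chain (not: is a sole proprietorship) → Regulatory Permit exemption does not apply.
(j) years in business 8 < 28; is a franchise of a national chain; vehicles 31 < 32 → New Business Authorization required.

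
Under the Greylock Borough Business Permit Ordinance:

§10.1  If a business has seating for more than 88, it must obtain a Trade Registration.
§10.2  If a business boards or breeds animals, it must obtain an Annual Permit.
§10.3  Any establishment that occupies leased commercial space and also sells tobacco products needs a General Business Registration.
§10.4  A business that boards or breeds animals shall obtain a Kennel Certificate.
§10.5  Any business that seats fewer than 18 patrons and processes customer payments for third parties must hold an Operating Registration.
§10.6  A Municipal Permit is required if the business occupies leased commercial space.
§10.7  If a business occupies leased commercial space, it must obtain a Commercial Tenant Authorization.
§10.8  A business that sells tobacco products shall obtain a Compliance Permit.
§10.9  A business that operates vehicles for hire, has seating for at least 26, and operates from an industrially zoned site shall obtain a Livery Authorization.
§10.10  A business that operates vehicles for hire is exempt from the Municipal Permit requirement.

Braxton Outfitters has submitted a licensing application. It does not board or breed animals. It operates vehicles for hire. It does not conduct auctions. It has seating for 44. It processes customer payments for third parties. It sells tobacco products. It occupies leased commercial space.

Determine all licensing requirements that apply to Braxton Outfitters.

Commercial Tenant Authorization, Compliance Permit, General Business Registration

§10.1 seating 44 ≤ 88 → Trade Registration not required.
§10.2 does not board or breed animals → Annual Permit not required.
§10.3 occupies leased commercial space; sells tobacco products → General Business Registration required.
§10.4 does not board or breed animals → Kennel Certificate not required.
§10.5 seating 44 ≥ 18; processes customer payments for third parties → Operating Registration not required.
§10.6 occupies leased commercial space → Municipal Permit required.
§10.7 occupies leased commercial space → Commercial Tenant Authorization required.
§10.8 sells tobacco products → Compliance Permit required.
§10.9 operates vehicles for hire; seating 44 ≥ 26; occupies leased commercial space (not: operates from an industrially zoned site) → Livery Authorization not required.
§10.10 operates vehicles for hire → exempt from Municipal Permit.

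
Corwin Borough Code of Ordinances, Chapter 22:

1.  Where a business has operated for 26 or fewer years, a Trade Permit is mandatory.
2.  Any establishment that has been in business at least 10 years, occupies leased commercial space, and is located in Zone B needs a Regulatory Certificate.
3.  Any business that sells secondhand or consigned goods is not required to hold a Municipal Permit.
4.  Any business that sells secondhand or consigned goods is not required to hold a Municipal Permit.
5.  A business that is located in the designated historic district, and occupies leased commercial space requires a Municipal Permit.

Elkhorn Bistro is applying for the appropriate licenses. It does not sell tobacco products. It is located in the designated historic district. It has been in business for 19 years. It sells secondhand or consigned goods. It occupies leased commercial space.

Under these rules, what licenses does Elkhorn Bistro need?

1. years in business 19 ≤ 26 → Trade Permit required.
2. years in business 19 ≥ 10; occupies leased commercial space; is located in the designated historic district (not: is located in Zone B) → Regulatory Certificate not required.
3. sells secondhand or consigned goods → exempt from Municipal Permit.
4. sells secondhand or consigned goods → exempt from Municipal Permit.
5. is located in the designated historic district; occupies leased commercial space → Municipal Permit required.

Trade Permit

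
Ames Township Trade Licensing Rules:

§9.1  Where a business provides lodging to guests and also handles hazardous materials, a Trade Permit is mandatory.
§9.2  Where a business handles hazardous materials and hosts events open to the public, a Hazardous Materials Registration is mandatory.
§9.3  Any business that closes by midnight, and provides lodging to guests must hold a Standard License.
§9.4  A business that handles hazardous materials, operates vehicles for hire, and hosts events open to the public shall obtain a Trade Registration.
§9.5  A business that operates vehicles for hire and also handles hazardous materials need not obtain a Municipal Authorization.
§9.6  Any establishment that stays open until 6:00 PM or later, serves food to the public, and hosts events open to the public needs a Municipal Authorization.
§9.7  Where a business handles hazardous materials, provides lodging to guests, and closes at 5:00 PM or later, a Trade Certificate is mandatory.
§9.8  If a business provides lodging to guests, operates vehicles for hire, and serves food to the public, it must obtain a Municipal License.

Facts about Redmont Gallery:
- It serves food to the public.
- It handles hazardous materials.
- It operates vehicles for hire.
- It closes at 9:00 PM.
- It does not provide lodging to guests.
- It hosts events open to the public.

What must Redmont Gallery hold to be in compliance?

§9.1 does not provide lodging to guests; handles hazardous materials → Trade Permit not required.
§9.2 handles hazardous materials; hosts events open to the public → Hazardous Materials Registration required.
§9.3 closes 9:00 PM, at/before midnight; does not provide lodging to guests → Standard License not required.
§9.4 handles hazardous materials; operates vehicles for hire; hosts events open to the public → Trade Registration required.
§9.5 operates vehicles for hire; handles hazardous materials → exempt from Municipal Authorization.
§9.6 closes 9:00 PM, after 6:00 PM; serves food to the public; hosts events open to the public → Municipal Authorization required.
§9.7 handles hazardous materials; does not provide lodging to guests; closes 9:00 PM, after 5:00 PM → Trade Certificate not required.
§9.8 does not provide lodging to guests; operates vehicles for hire; serves food to the public → Municipal License not required.

Hazardous Materials Registration, Trade Registration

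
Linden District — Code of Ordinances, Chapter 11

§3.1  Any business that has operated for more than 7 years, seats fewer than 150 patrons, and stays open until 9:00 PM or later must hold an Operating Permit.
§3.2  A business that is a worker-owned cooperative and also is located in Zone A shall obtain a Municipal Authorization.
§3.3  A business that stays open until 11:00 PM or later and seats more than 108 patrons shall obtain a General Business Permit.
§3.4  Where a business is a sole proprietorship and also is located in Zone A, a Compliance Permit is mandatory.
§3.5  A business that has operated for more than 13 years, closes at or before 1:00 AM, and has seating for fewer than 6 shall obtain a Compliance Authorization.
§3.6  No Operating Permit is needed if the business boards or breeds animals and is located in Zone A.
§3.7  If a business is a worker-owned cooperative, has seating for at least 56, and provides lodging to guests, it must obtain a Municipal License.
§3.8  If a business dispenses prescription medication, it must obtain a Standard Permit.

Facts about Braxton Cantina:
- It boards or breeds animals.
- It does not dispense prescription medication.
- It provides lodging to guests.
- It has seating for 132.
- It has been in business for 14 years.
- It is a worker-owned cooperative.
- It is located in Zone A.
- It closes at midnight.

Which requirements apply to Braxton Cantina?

§3.1 years in business 14 > 7; seating 132 < 150; closes midnight, after 9:00 PM → Operating Permit required.
§3.2 is a worker-owned cooperative; is located in Zone A → Municipal Authorization required.
§3.3 closes midnight, after 11:00 PM; seating 132 > 108 → General Business Permit required.
§3.4 is a worker-owned cooperative (not: is a sole proprietorship); is located in Zone A → Compliance Permit not required.
§3.5 years in business 14 > 13; closes midnight, at/before 1:00 AM; seating 132 ≥ 6 → Compliance Authorization not required.
§3.6 boards or breeds animals; is located in Zone A → exempt from Operating Permit.
§3.7 is a worker-owned cooperative; seating 132 ≥ 56; provides lodging to guests → Municipal License required.
§3.8 does not dispense prescription medication → Standard Permit not required.

General Business Permit, Municipal Authorization, Municipal License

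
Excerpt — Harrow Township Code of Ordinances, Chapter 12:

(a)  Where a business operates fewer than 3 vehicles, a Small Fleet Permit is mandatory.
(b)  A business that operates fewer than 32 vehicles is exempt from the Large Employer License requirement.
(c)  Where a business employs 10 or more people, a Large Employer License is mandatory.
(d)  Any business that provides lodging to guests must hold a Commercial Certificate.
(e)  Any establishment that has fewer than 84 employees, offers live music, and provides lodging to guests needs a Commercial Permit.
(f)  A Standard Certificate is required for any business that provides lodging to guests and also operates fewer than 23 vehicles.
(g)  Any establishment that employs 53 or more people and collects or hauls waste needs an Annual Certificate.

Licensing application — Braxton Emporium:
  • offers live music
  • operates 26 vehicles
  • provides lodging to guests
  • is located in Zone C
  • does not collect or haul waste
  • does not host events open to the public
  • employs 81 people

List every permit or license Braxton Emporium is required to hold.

(a) vehicles 26 ≥ 3 → Small Fleet Permit not required.
(b) vehicles 26 < 32 → exempt from Large Employer License.
(c) employees 81 ≥ 10 → Large Employer License required.
(d) provides lodging to guests → Commercial Certificate required.
(e) employees 81 < 84; offers live music; provides lodging to guests → Commercial Permit required.
(f) provides lodging to guests; vehicles 26 ≥ 23 → Standard Certificate not required.
(g) employees 81 ≥ 53; does not collect or haul waste → Annual Certificate not required.

Commercial Certificate, Commercial Permit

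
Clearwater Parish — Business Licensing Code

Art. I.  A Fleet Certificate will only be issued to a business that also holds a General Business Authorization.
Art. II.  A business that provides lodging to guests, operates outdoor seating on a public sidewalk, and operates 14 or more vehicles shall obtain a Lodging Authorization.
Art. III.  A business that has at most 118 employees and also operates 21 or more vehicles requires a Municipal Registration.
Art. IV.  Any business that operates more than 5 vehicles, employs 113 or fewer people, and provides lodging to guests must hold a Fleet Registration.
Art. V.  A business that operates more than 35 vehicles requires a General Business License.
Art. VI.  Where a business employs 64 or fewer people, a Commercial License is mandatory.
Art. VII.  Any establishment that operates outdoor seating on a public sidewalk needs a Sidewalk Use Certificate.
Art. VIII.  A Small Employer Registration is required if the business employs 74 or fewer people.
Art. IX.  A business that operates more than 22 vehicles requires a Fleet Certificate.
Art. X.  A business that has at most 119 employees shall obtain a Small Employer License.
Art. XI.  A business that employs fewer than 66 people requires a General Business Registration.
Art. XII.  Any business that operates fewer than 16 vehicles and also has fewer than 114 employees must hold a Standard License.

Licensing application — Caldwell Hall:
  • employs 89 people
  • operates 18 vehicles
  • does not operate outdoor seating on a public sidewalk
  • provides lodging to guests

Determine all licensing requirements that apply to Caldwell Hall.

Art. I. Fleet Certificate is not required → no effect.
Art. II. provides lodging to guests; does not operate outdoor seating on a public sidewalk; vehicles 18 ≥ 14 → Lodging Authorization not required.
Art. III. employees 89 ≤ 118; vehicles 18 < 21 → Municipal Registration not required.
Art. IV. vehicles 18 > 5; employees 89 ≤ 113; provides lodging to guests → Fleet Registration required.
Art. V. vehicles 18 ≤ 35 → General Business License not required.
Art. VI. employees 89 > 64 → Commercial License not required.
Art. VII. does not operate outdoor seating on a public sidewalk → Sidewalk Use Certificate not required.
Art. VIII. employees 89 > 74 → Small Employer Registration not required.
Art. IX. vehicles 18 ≤ 22 → Fleet Certificate not required.
Art. X. employees 89 ≤ 119 → Small Employer License required.
Art. XI. employees 89 ≥ 66 → General Business Registration not required.
Art. XII. vehicles 18 ≥ 16; employees 89 < 114 → Standard License not required.

Fleet Registration, Small Employer License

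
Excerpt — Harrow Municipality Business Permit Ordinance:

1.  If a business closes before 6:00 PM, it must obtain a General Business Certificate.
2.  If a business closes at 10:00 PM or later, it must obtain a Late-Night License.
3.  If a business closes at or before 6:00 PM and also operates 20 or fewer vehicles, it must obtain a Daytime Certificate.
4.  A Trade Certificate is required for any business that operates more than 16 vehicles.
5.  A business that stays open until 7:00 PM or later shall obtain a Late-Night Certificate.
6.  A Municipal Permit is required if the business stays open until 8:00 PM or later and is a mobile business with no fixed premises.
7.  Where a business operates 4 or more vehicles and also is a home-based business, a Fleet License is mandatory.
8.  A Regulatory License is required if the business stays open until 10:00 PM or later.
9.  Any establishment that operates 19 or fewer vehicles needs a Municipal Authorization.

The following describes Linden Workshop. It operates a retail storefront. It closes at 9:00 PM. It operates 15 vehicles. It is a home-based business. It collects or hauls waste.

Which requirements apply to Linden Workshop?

Fleet License, Late-Night Certificate, Municipal Authorization

1. closes 9:00 PM, after 6:00 PM → General Business Certificate not required.
2. closes 9:00 PM, at/before 10:00 PM → Late-Night License not required.
3. closes 9:00 PM, after 6:00 PM; vehicles 15 ≤ 20 → Daytime Certificate not required.
4. vehicles 15 ≤ 16 → Trade Certificate not required.
5. closes 9:00 PM, after 7:00 PM → Late-Night Certificate required.
6. closes 9:00 PM, after 8:00 PM; is a home-based business (not: is a mobile business with no fixed premises) → Municipal Permit not required.
7. vehicles 15 ≥ 4; is a home-based business → Fleet License required.
8. closes 9:00 PM, at/before 10:00 PM → Regulatory License not required.
9. vehicles 15 ≤ 19 → Municipal Authorization required.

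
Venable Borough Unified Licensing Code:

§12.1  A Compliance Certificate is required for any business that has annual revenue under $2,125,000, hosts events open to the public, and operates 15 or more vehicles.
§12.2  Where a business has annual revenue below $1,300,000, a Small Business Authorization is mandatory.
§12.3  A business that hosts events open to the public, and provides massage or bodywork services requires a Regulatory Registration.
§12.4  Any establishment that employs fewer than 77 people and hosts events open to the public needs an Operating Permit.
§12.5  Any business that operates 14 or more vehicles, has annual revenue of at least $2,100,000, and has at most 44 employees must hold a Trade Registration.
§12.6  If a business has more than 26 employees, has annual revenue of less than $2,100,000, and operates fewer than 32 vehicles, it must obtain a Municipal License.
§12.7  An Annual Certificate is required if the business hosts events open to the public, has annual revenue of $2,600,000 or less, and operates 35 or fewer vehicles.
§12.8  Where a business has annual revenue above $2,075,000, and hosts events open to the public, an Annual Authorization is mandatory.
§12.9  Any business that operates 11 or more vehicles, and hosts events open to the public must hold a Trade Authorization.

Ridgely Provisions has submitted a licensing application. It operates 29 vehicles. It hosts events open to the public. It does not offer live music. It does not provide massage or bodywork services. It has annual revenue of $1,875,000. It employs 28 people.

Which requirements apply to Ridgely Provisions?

§12.1 revenue $1,875,000 < $2,125,000; hosts events open to the public; vehicles 29 ≥ 15 → Compliance Certificate required.
§12.2 revenue $1,875,000 ≥ $1,300,000 → Small Business Authorization not required.
§12.3 hosts events open to the public; does not provide massage or bodywork services → Regulatory Registration not required.
§12.4 employees 28 < 77; hosts events open to the public → Operating Permit required.
§12.5 vehicles 29 ≥ 14; revenue $1,875,000 < $2,100,000; employees 28 ≤ 44 → Trade Registration not required.
§12.6 employees 28 > 26; revenue $1,875,000 < $2,100,000; vehicles 29 < 32 → Municipal License required.
§12.7 hosts events open to the public; revenue $1,875,000 ≤ $2,600,000; vehicles 29 ≤ 35 → Annual Certificate required.
§12.8 revenue $1,875,000 ≤ $2,075,000; hosts events open to the public → Annual Authorization not required.
§12.9 vehicles 29 ≥ 11; hosts events open to the public → Trade Authorization required.

Annual Certificate, Compliance Certificate, Municipal License, Operating Permit, Trade Authorization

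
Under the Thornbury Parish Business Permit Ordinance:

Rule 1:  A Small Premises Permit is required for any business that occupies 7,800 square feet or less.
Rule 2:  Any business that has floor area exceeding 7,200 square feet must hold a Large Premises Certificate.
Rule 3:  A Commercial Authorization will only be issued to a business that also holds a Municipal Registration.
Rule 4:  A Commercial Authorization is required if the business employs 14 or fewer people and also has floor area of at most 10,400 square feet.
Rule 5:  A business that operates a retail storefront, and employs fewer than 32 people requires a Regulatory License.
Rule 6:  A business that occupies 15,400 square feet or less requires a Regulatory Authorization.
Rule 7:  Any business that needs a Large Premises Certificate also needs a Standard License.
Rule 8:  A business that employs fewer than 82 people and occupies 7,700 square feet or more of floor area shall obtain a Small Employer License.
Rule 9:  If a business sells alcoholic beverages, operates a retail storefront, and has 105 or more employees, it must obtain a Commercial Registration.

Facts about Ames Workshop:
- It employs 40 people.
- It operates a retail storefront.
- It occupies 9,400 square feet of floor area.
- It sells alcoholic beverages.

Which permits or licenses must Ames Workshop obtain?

Large Premises Certificate, Regulatory Authorization, Small Employer License, Standard License

Rule 1: floor area 9,400 square feet > 7,800 square feet → Small Premises Permit not required.
Rule 2: floor area 9,400 square feet > 7,200 square feet → Large Premises Certificate required.
Rule 3: Commercial Authorization is not required → no effect.
Rule 4: employees 40 > 14; floor area 9,400 square feet ≤ 10,400 square feet → Commercial Authorization not required.
Rule 5: operates a retail storefront; employees 40 ≥ 32 → Regulatory License not required.
Rule 6: floor area 9,400 square feet ≤ 15,400 square feet → Regulatory Authorization required.
Rule 7: Large Premises Certificate is required → Standard License also required.
Rule 8: employees 40 < 82; floor area 9,400 square feet ≥ 7,700 square feet → Small Employer License required.
Rule 9: sells alcoholic beverages; operates a retail storefront; employees 40 < 105 → Commercial Registration not required.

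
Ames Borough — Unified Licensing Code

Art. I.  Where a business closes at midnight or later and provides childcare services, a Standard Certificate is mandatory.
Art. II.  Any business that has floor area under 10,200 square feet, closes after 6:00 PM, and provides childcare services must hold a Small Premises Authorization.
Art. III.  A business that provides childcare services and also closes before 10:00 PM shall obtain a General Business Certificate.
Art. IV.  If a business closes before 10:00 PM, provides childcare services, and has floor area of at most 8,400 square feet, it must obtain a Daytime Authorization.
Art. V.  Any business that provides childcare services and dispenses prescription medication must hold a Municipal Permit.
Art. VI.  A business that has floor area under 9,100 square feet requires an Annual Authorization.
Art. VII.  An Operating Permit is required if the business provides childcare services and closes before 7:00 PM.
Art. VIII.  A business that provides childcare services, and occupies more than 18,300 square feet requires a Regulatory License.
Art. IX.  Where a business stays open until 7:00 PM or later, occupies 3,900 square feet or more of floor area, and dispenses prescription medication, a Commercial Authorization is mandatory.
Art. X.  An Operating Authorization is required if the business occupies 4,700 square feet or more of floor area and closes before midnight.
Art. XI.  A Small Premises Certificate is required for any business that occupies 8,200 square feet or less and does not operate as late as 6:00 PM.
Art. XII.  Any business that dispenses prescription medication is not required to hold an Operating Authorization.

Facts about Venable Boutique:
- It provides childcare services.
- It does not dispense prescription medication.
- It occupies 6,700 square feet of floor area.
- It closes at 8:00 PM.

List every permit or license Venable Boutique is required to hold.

Annual Authorization, Daytime Authorization, General Business Certificate, Operating Authorization, Small Premises Authorization

Art. I. closes 8:00 PM, at/before midnight; provides childcare services → Standard Certificate not required.
Art. II. floor area 6,700 square feet < 10,200 square feet; closes 8:00 PM, after 6:00 PM; provides childcare services → Small Premises Authorization required.
Art. III. provides childcare services; closes 8:00 PM, at/before 10:00 PM → General Business Certificate required.
Art. IV. closes 8:00 PM, at/before 10:00 PM; provides childcare services; floor area 6,700 square feet ≤ 8,400 square feet → Daytime Authorization required.
Art. V. provides childcare services; does not dispense prescription medication → Municipal Permit not required.
Art. VI. floor area 6,700 square feet < 9,100 square feet → Annual Authorization required.
Art. VII. provides childcare services; closes 8:00 PM, after 7:00 PM → Operating Permit not required.
Art. VIII. provides childcare services; floor area 6,700 square feet ≤ 18,300 square feet → Regulatory License not required.
Art. IX. closes 8:00 PM, after 7:00 PM; floor area 6,700 square feet ≥ 3,900 square feet; does not dispense prescription medication → Commercial Authorization not required.
Art. X. floor area 6,700 square feet ≥ 4,700 square feet; closes 8:00 PM, at/before midnight → Operating Authorization required.
Art. XI. floor area 6,700 square feet ≤ 8,200 square feet; closes 8:00 PM, after 6:00 PM → Small Premises Certificate not required.
Art. XII. does not dispense prescription medication → Operating Authorization exemption does not apply.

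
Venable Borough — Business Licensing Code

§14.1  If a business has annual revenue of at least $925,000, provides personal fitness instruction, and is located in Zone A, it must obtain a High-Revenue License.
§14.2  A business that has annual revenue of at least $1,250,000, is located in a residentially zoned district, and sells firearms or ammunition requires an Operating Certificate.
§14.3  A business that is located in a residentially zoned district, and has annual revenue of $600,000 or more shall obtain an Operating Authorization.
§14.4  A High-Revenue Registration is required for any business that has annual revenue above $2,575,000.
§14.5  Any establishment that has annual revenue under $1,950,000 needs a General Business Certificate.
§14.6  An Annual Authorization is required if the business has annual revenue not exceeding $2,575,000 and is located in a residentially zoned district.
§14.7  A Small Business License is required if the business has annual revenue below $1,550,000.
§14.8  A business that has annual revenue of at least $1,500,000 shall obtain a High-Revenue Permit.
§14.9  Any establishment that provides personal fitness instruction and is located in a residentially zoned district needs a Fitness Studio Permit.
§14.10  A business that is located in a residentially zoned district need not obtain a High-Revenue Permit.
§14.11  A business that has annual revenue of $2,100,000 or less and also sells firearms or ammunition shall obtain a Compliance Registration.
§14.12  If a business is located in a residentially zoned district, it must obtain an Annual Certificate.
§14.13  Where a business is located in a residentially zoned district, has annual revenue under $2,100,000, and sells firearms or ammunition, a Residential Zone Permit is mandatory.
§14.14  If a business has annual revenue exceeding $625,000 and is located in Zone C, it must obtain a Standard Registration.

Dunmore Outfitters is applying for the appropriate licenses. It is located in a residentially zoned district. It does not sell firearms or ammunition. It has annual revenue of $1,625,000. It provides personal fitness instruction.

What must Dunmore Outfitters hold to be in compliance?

Annual Authorization, Annual Certificate, Fitness Studio Permit, General Business Certificate, Operating Authorization

§14.1 revenue $1,625,000 ≥ $925,000; provides personal fitness instruction; is located in a residentially zoned district (not: is located in Zone A) → High-Revenue License not required.
§14.2 revenue $1,625,000 ≥ $1,250,000; is located in a residentially zoned district; does not sell firearms or ammunition → Operating Certificate not required.
§14.3 is located in a residentially zoned district; revenue $1,625,000 ≥ $600,000 → Operating Authorization required.
§14.4 revenue $1,625,000 ≤ $2,575,000 → High-Revenue Registration not required.
§14.5 revenue $1,625,000 < $1,950,000 → General Business Certificate required.
§14.6 revenue $1,625,000 ≤ $2,575,000; is located in a residentially zoned district → Annual Authorization required.
§14.7 revenue $1,625,000 ≥ $1,550,000 → Small Business License not required.
§14.8 revenue $1,625,000 ≥ $1,500,000 → High-Revenue Permit required.
§14.9 provides personal fitness instruction; is located in a residentially zoned district → Fitness Studio Permit required.
§14.10 is located in a residentially zoned district → exempt from High-Revenue Permit.
§14.11 revenue $1,625,000 ≤ $2,100,000; does not sell firearms or ammunition → Compliance Registration not required.
§14.12 is located in a residentially zoned district → Annual Certificate required.
§14.13 is located in a residentially zoned district; revenue $1,625,000 < $2,100,000; does not sell firearms or ammunition → Residential Zone Permit not required.
§14.14 revenue $1,625,000 > $625,000; is located in a residentially zoned district (not: is located in Zone C) → Standard Registration not required.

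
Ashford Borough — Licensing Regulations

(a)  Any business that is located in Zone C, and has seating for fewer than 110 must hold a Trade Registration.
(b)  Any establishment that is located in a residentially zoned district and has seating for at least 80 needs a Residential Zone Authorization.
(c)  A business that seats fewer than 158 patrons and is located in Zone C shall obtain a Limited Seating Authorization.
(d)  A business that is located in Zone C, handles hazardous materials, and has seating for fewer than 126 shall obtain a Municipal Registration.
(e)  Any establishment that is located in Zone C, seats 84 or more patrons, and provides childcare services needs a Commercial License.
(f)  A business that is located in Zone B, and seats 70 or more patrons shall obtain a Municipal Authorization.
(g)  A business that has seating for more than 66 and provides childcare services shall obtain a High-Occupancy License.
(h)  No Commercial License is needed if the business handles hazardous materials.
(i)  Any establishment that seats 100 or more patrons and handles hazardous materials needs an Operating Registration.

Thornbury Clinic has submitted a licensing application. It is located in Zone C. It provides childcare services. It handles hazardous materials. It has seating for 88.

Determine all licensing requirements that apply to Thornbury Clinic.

(a) is located in Zone C; seating 88 < 110 → Trade Registration required.
(b) is located in Zone C (not: is located in a residentially zoned district); seating 88 ≥ 80 → Residential Zone Authorization not required.
(c) seating 88 < 158; is located in Zone C → Limited Seating Authorization required.
(d) is located in Zone C; handles hazardous materials; seating 88 < 126 → Municipal Registration required.
(e) is located in Zone C; seating 88 ≥ 84; provides childcare services → Commercial License required.
(f) is located in Zone C (not: is located in Zone B); seating 88 ≥ 70 → Municipal Authorization not required.
(g) seating 88 > 66; provides childcare services → High-Occupancy License required.
(h) handles hazardous materials → exempt from Commercial License.
(i) seating 88 < 100; handles hazardous materials → Operating Registration not required.

High-Occupancy License, Limited Seating Authorization, Municipal Registration, Trade Registration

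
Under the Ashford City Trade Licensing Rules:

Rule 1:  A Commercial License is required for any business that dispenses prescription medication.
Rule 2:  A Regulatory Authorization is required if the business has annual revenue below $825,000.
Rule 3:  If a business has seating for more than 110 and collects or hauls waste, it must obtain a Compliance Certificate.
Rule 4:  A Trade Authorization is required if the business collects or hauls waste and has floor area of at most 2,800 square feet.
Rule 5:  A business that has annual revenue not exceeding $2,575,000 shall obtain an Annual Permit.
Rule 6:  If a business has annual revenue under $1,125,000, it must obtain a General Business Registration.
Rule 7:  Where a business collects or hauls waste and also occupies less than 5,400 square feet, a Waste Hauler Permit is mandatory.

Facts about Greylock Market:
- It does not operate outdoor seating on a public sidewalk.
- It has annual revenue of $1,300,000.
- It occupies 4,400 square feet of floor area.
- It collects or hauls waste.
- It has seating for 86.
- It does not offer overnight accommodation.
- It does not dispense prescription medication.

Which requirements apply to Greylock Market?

Annual Permit, Waste Hauler Permit

Rule 1: does not dispense prescription medication → Commercial License not required.
Rule 2: revenue $1,300,000 ≥ $825,000 → Regulatory Authorization not required.
Rule 3: seating 86 ≤ 110; collects or hauls waste → Compliance Certificate not required.
Rule 4: collects or hauls waste; floor area 4,400 square feet > 2,800 square feet → Trade Authorization not required.
Rule 5: revenue $1,300,000 ≤ $2,575,000 → Annual Permit required.
Rule 6: revenue $1,300,000 ≥ $1,125,000 → General Business Registration not required.
Rule 7: collects or hauls waste; floor area 4,400 square feet < 5,400 square feet → Waste Hauler Permit required.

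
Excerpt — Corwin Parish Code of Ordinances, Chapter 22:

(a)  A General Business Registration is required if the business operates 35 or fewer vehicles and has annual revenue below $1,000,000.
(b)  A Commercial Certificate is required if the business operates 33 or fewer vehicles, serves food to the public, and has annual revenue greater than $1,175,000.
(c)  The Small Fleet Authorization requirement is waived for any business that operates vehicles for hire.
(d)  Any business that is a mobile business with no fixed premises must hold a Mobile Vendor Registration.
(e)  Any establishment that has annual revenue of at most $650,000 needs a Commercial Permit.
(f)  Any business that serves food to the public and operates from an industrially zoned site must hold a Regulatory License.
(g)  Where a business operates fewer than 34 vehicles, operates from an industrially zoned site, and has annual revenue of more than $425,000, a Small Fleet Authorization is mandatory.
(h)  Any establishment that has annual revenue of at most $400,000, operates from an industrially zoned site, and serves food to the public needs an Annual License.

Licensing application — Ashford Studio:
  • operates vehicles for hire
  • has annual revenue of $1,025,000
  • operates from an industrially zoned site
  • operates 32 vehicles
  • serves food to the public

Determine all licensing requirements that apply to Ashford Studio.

(a) vehicles 32 ≤ 35; revenue $1,025,000 ≥ $1,000,000 → General Business Registration not required.
(b) vehicles 32 ≤ 33; serves food to the public; revenue $1,025,000 ≤ $1,175,000 → Commercial Certificate not required.
(c) operates vehicles for hire → exempt from Small Fleet Authorization.
(d) operates from an industrially zoned site (not: is a mobile business with no fixed premises) → Mobile Vendor Registration not required.
(e) revenue $1,025,000 > $650,000 → Commercial Permit not required.
(f) serves food to the public; operates from an industrially zoned site → Regulatory License required.
(g) vehicles 32 < 34; operates from an industrially zoned site; revenue $1,025,000 > $425,000 → Small Fleet Authorization required.
(h) revenue $1,025,000 > $400,000; operates from an industrially zoned site; serves food to the public → Annual License not required.

Regulatory License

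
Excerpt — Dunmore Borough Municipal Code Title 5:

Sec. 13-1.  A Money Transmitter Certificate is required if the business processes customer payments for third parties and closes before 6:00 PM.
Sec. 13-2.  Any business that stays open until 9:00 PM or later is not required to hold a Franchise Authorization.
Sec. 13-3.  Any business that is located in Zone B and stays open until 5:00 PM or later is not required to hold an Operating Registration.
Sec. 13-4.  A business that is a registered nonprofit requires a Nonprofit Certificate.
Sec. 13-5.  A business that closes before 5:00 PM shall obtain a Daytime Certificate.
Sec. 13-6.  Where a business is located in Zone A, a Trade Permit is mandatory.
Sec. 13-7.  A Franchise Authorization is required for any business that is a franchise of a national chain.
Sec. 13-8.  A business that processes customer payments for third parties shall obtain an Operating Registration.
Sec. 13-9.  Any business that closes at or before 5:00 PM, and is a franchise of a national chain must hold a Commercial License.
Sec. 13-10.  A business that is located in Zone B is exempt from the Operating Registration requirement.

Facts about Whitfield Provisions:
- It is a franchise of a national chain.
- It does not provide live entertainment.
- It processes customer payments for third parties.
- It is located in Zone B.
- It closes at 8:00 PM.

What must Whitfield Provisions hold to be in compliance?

Sec. 13-1. processes customer payments for third parties; closes 8:00 PM, after 6:00 PM → Money Transmitter Certificate not required.
Sec. 13-2. closes 8:00 PM, at/before 9:00 PM → Franchise Authorization exemption does not apply.
Sec. 13-3. is located in Zone B; closes 8:00 PM, after 5:00 PM → exempt from Operating Registration.
Sec. 13-4. is a franchise of a national chain (not: is a registered nonprofit) → Nonprofit Certificate not required.
Sec. 13-5. closes 8:00 PM, after 5:00 PM → Daytime Certificate not required.
Sec. 13-6. is located in Zone B (not: is located in Zone A) → Trade Permit not required.
Sec. 13-7. is a franchise of a national chain → Franchise Authorization required.
Sec. 13-8. processes customer payments for third parties → Operating Registration required.
Sec. 13-9. closes 8:00 PM, after 5:00 PM; is a franchise of a national chain → Commercial License not required.
Sec. 13-10. is located in Zone B → exempt from Operating Registration.

Franchise Authorization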